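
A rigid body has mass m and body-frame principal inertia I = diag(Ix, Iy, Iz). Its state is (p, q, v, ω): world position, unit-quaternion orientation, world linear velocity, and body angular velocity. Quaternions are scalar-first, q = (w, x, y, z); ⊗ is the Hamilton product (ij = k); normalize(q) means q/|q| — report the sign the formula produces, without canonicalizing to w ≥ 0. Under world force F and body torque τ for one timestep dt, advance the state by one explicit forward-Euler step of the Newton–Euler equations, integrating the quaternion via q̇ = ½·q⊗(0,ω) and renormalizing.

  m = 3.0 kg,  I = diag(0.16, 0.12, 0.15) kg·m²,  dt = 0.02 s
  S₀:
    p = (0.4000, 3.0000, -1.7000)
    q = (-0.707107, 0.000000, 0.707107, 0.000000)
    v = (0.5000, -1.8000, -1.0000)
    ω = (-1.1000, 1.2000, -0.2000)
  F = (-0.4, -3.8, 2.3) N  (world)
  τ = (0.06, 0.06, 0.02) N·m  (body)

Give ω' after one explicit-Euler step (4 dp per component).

(τ − ω×Iω)/I = (0.4200, 0.4817, -0.2187)
new body rate ω' = (-1.0916, 1.2096, -0.2044)

ω' = (-1.0916, 1.2096, -0.2044)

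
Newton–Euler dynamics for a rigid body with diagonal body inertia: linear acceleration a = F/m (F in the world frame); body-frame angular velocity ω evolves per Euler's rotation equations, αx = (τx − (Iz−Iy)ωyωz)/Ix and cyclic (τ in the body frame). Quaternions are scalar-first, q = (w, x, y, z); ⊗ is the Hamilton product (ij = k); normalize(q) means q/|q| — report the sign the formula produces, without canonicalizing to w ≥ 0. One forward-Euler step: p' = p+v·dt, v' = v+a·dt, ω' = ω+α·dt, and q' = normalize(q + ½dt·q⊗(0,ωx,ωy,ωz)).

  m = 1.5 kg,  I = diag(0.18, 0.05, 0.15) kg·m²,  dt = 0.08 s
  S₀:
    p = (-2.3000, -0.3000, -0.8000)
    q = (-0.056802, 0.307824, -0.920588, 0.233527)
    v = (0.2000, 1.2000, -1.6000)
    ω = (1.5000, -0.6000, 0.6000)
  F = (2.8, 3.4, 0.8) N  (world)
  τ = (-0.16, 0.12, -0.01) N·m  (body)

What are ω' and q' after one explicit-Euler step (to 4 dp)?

precession coupling ω×(Iω) = (-0.0360, 0.0270, 0.1170)
(τ − ω×Iω)/I = (-0.6889, 1.8600, -0.8467)
ω' = ω + α·dt = (1.4449, -0.4512, 0.5323)
q⊗(0,ω) = (-1.1542050, -0.4974396, 0.1996773, 1.1621064)
q + ½dt·q⊗(0,ω), renormalized = (-0.1027, 0.2872, -0.9104, 0.2793)

ω' = (1.4449, -0.4512, 0.5323)
q' = (-0.1027, 0.2872, -0.9104, 0.2793)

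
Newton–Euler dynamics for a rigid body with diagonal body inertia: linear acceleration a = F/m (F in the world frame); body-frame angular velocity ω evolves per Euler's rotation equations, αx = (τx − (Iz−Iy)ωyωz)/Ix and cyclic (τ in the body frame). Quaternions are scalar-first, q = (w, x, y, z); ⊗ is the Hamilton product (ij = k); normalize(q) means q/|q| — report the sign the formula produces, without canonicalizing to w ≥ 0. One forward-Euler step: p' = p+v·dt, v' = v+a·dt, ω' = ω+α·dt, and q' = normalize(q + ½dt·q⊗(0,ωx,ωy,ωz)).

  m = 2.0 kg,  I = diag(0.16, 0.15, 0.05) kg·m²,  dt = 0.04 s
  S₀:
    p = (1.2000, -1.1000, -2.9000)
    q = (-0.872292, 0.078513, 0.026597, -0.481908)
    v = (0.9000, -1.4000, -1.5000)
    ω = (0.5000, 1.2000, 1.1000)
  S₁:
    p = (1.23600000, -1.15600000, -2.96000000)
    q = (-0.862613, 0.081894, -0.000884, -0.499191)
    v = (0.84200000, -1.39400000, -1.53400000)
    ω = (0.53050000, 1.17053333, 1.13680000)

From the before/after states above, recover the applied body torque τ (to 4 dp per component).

Δω = ω₁−ω₀ = (0.03050000, -0.02946667, 0.03680000)
precession coupling = (-0.1320, 0.0605, -0.0060)
τ = I·(Δω/dt) + ω₀×(Iω₀) = (-0.0100, -0.0500, 0.0400)

τ = (-0.0100, -0.0500, 0.0400)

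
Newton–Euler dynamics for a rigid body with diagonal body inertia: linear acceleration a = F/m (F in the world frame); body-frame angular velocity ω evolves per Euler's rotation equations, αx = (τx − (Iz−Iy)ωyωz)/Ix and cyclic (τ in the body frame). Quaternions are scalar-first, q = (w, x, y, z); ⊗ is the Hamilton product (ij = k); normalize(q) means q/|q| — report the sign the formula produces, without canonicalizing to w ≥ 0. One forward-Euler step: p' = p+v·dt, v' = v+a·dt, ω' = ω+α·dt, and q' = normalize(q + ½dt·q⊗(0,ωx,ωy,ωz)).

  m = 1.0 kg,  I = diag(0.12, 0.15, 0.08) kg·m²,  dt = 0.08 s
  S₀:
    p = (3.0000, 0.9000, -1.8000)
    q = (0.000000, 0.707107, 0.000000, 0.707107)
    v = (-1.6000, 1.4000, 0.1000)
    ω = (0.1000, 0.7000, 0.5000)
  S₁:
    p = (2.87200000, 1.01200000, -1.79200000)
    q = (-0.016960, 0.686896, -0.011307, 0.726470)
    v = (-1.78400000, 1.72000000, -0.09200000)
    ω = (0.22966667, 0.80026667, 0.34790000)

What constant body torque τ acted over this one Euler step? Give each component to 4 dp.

τ = (0.1700, 0.1900, -0.1500)

rate change Δω = (0.12966667, 0.10026667, -0.15210000)
precession coupling = (-0.0245, 0.0020, 0.0021)
I·α + gyro = (0.1700, 0.1900, -0.1500)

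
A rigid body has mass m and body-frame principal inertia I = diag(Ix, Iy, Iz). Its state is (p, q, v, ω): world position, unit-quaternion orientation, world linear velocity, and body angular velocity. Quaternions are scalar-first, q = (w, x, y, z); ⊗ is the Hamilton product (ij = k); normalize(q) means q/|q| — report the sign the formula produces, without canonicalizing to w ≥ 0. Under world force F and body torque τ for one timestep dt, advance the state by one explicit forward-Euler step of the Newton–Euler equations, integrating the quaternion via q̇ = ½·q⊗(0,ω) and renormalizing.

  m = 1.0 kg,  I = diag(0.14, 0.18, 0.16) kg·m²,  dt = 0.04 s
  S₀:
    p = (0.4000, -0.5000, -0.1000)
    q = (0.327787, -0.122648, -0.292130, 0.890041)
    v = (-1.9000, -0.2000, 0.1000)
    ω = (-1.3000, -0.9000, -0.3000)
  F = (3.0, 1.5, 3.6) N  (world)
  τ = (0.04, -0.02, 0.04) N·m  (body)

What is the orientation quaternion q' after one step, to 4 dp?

q' = (0.3245, -0.1133, -0.3217, 0.8822)

q⊗(0,ω) = (-0.1553471, 0.4625528, -1.4888560, -0.3677219)
q + ½dt·q⊗(0,ω), renormalized = (0.3245, -0.1133, -0.3217, 0.8822)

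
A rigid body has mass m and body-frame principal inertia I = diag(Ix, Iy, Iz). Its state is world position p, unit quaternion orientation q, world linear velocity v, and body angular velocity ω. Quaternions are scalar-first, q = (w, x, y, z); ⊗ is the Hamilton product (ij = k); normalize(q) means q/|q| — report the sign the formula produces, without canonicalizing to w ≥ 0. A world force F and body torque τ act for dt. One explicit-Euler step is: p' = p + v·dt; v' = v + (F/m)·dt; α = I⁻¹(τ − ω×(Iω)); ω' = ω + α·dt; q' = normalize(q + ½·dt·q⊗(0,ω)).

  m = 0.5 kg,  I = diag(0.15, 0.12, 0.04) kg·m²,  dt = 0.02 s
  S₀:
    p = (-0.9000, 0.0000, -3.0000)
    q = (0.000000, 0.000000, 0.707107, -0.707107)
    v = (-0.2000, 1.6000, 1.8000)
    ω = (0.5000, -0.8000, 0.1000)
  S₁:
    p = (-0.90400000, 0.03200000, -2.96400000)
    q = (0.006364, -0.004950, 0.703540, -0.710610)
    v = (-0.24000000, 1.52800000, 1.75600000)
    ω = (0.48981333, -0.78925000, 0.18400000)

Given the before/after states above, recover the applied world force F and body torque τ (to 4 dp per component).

rate change Δω = (-0.01018667, 0.01075000, 0.08400000)
applied torque τ = (-0.0700, 0.0700, 0.1800)
Δv = v₁−v₀ = (-0.04000000, -0.07200000, -0.04400000)
applied force F = (-1.0000, -1.8000, -1.1000)

F = (-1.0000, -1.8000, -1.1000)
τ = (-0.0700, 0.0700, 0.1800)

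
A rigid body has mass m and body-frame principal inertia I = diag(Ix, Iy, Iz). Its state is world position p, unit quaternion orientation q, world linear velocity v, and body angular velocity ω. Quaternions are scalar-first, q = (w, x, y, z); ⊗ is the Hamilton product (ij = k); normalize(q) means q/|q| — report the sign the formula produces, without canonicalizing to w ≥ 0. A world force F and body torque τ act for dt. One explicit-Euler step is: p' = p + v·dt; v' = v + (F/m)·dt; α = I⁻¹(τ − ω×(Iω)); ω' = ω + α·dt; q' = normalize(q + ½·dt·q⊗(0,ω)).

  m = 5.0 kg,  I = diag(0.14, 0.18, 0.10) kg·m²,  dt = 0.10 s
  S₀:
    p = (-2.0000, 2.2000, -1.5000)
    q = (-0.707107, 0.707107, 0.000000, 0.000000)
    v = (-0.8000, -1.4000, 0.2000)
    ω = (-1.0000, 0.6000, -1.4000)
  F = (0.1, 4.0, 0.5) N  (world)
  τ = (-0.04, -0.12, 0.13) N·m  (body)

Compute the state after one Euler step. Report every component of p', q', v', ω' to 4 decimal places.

linear accel F/m = (0.0200, 0.8000, 0.1000)
p + v·dt = (-2.0800, 2.0600, -1.4800)
new velocity v' = (-0.7980, -1.3200, 0.2100)
gyro term ω×Iω = (0.0672, 0.0560, -0.0240)
angular accel α = (-0.7657, -0.9778, 1.5400)
ω' = ω + α·dt = (-1.0766, 0.5022, -1.2460)
2q̇ = q⊗(0,ω) = (0.7071070, 0.7071070, 0.5656856, 1.4142140)
q' = normalize(q + ½dt·q⊗(0,ω)) = (-0.6690, 0.7394, 0.0282, 0.0704)

p' = (-2.0800, 2.0600, -1.4800)
q' = (-0.6690, 0.7394, 0.0282, 0.0704)
v' = (-0.7980, -1.3200, 0.2100)
ω' = (-1.0766, 0.5022, -1.2460)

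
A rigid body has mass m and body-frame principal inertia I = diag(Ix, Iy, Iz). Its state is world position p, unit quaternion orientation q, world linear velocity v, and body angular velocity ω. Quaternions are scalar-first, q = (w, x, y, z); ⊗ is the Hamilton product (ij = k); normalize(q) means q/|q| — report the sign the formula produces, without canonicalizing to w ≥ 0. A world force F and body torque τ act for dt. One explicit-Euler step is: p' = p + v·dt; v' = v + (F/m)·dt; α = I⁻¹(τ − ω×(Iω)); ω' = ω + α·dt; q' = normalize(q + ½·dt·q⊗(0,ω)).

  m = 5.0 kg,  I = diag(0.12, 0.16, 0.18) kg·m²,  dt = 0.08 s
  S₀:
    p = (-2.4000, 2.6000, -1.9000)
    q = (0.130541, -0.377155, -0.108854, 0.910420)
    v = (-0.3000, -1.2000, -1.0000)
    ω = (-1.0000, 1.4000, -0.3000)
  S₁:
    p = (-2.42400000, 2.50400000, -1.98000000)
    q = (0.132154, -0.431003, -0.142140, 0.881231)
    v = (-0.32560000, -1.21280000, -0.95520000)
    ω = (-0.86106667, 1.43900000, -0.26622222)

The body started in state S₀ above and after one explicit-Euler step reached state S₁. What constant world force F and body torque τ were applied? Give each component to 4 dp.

ω₁ − ω₀ = (0.13893333, 0.03900000, 0.03377778)
gyro term ω₀×Iω₀ = (-0.0084, -0.0180, -0.0560)
applied torque τ = (0.2000, 0.0600, 0.0200)
Δv = v₁−v₀ = (-0.02560000, -0.01280000, 0.04480000)
m·(v₁−v₀)/dt = (-1.6000, -0.8000, 2.8000)

F = (-1.6000, -0.8000, 2.8000)
τ = (0.2000, 0.0600, 0.0200)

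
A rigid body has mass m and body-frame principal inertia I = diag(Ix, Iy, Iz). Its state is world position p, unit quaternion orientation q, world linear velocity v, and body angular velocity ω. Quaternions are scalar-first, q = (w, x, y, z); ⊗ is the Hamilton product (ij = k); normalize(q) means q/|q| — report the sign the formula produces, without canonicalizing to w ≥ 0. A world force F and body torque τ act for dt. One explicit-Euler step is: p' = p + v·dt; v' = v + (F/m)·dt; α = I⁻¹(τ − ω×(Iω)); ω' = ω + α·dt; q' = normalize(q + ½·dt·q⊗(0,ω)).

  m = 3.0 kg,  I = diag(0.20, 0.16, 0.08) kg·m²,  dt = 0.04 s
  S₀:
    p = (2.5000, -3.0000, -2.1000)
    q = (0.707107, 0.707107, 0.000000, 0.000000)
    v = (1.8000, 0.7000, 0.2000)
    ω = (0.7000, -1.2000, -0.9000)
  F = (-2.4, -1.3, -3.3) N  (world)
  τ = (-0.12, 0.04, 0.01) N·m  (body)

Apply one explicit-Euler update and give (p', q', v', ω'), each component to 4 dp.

p' = (2.5720, -2.9720, -2.0920)
q' = (0.6968, 0.7166, -0.0042, -0.0297)
v' = (1.7680, 0.6827, 0.1560)
ω' = (0.6933, -1.1711, -0.9118)

precession coupling ω×(Iω) = (-0.0864, -0.0756, 0.0336)
(τ − ω×Iω)/I = (-0.1680, 0.7225, -0.2950)
ω' = ω + α·dt = (0.6933, -1.1711, -0.9118)
q⊗(0,ω) = (-0.4949749, 0.4949749, -0.2121321, -1.4849247)
updated quaternion q' = (0.6968, 0.7166, -0.0042, -0.0297)
a = (-0.8000, -0.4333, -1.1000)
new position p' = (2.5720, -2.9720, -2.0920)
v' = v + a·dt = (1.7680, 0.6827, 0.1560)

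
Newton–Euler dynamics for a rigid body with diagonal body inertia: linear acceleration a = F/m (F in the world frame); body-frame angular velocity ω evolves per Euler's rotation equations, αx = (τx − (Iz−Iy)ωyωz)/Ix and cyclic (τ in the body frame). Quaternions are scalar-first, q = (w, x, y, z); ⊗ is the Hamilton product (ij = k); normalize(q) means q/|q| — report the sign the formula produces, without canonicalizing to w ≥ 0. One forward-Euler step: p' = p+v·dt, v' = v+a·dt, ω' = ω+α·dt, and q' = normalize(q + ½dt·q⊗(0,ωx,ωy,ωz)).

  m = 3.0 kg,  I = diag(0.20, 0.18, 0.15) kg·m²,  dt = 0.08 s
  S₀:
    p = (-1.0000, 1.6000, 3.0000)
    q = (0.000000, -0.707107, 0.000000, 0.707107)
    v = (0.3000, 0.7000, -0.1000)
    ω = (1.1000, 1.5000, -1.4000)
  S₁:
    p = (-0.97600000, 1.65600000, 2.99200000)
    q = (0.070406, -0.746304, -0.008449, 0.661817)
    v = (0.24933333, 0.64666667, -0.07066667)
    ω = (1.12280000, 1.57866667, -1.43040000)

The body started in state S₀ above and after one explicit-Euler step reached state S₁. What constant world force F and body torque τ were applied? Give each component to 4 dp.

Δv = v₁−v₀ = (-0.05066667, -0.05333333, 0.02933333)
m·(v₁−v₀)/dt = (-1.9000, -2.0000, 1.1000)
ω₁ − ω₀ = (0.02280000, 0.07866667, -0.03040000)
gyro term ω₀×Iω₀ = (0.0630, -0.0770, -0.0330)
I·α + gyro = (0.1200, 0.1000, -0.0900)

F = (-1.9000, -2.0000, 1.1000)
τ = (0.1200, 0.1000, -0.0900)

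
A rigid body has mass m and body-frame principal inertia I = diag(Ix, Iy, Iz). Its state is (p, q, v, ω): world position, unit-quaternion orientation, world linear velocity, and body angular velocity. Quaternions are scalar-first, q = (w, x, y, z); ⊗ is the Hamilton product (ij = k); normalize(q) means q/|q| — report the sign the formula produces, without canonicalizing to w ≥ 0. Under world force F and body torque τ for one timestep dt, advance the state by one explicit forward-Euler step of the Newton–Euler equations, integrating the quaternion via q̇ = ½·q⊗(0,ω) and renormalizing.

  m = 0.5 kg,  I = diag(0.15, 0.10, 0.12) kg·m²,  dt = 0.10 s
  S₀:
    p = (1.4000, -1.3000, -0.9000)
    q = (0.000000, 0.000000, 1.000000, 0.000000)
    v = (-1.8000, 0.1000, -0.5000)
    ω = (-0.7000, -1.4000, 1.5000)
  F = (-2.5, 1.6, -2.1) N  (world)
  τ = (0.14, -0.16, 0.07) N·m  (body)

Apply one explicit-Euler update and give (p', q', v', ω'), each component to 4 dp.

linear accel F/m = (-5.0000, 3.2000, -4.2000)
new position p' = (1.2200, -1.2900, -0.9500)
new velocity v' = (-2.3000, 0.4200, -0.9200)
α = I⁻¹(τ − ω×Iω) = (1.2133, -1.2850, 0.9917)
ω + α·dt = (-0.5787, -1.5285, 1.5992)
q⊗(0,ω) = (1.4000000, 1.5000000, 0.0000000, 0.7000000)
updated quaternion q' = (0.0696, 0.0746, 0.9942, 0.0348)

p' = (1.2200, -1.2900, -0.9500)
q' = (0.0696, 0.0746, 0.9942, 0.0348)
v' = (-2.3000, 0.4200, -0.9200)
ω' = (-0.5787, -1.5285, 1.5992)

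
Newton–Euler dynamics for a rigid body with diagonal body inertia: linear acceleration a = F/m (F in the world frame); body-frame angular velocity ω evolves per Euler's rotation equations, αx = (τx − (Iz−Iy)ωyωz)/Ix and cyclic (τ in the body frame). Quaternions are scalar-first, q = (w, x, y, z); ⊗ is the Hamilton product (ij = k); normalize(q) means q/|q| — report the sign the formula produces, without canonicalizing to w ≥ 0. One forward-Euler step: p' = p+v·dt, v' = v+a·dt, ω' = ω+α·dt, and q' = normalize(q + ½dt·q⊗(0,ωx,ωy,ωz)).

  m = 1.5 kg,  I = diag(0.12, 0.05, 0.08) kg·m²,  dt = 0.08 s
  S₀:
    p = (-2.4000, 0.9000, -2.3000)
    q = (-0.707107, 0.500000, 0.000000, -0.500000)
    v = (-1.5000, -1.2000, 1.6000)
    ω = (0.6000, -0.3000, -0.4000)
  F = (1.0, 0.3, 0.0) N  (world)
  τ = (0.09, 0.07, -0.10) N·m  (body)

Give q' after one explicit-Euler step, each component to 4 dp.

q' = (-0.7268, 0.4768, 0.0045, -0.4944)

q⊗(0,ω) = (-0.5000000, -0.5742642, 0.1121321, 0.1328428)
q' = normalize(q + ½dt·q⊗(0,ω)) = (-0.7268, 0.4768, 0.0045, -0.4944)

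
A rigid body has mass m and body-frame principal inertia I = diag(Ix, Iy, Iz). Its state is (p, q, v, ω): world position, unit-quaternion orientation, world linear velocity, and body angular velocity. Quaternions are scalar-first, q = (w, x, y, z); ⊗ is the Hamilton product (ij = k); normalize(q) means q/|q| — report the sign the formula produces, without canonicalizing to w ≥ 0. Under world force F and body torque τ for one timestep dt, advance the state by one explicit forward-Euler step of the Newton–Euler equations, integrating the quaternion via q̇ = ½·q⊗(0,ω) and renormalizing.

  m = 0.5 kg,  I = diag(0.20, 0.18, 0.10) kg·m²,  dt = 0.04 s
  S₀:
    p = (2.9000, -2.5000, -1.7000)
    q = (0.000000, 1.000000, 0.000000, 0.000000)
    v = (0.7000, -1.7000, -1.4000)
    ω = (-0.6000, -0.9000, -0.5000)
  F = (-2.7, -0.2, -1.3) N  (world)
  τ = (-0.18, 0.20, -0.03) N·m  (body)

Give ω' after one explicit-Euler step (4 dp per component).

ω' = (-0.6288, -0.8622, -0.5077)

angular accel α = (-0.7200, 0.9444, -0.1920)
ω' = ω + α·dt = (-0.6288, -0.8622, -0.5077)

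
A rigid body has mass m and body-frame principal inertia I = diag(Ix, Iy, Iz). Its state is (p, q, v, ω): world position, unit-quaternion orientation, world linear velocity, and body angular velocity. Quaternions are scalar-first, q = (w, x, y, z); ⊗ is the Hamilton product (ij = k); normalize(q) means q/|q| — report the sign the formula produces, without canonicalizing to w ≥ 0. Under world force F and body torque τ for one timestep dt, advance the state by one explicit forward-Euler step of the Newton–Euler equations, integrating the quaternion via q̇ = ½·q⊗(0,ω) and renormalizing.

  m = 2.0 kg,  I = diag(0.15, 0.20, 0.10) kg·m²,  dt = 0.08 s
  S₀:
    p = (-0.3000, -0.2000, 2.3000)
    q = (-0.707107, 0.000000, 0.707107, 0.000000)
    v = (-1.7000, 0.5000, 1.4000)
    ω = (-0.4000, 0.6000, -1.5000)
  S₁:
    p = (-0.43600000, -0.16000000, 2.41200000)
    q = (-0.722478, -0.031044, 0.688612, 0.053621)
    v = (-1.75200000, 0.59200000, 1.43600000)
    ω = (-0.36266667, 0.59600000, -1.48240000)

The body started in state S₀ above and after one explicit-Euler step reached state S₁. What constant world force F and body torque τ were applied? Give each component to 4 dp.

F = (-1.3000, 2.3000, 0.9000)
τ = (0.1600, 0.0200, 0.0100)

rate change Δω = (0.03733333, -0.00400000, 0.01760000)
I·α + gyro = (0.1600, 0.0200, 0.0100)
velocity change Δv = (-0.05200000, 0.09200000, 0.03600000)
applied force F = (-1.3000, 2.3000, 0.9000)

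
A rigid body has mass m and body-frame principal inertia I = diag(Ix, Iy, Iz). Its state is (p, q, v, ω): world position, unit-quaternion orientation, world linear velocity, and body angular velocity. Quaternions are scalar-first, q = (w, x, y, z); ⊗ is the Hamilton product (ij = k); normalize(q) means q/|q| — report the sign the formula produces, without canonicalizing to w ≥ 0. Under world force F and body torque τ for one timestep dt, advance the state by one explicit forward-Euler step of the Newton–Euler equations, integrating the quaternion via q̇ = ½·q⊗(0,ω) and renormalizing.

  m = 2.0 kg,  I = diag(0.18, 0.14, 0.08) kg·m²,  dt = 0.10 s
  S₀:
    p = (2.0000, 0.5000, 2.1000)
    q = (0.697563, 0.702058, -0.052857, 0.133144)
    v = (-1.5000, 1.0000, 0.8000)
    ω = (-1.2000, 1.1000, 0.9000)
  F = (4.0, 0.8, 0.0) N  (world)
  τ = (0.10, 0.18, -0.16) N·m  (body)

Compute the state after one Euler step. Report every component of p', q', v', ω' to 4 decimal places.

angular accel α = (0.8856, 2.0571, -2.6600)
ω + α·dt = (-1.1114, 1.3057, 0.6340)
2q̇ = q⊗(0,ω) = (0.7807827, -1.0311053, -0.0243057, 1.3366421)
q + ½dt·q⊗(0,ω), renormalized = (0.7334, 0.6477, -0.0538, 0.1991)
a = (2.0000, 0.4000, 0.0000)
p' = p + v·dt = (1.8500, 0.6000, 2.1800)
v' = v + a·dt = (-1.3000, 1.0400, 0.8000)

p' = (1.8500, 0.6000, 2.1800)
q' = (0.7334, 0.6477, -0.0538, 0.1991)
v' = (-1.3000, 1.0400, 0.8000)
ω' = (-1.1114, 1.3057, 0.6340)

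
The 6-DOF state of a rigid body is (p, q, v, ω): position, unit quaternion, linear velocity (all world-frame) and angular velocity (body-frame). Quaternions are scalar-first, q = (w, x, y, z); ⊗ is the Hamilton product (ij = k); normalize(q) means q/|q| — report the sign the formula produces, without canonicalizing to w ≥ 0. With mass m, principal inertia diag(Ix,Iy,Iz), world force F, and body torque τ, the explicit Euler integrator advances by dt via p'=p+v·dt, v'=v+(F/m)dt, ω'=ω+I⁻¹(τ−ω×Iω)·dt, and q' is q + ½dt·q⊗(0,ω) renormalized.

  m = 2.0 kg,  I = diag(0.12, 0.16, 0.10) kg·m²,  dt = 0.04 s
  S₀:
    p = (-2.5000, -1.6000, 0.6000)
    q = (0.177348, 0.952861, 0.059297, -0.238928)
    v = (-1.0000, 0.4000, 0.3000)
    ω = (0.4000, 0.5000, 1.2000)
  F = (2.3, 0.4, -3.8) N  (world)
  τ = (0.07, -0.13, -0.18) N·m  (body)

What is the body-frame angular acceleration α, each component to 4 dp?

ω×(Iω) gyroscopic = (-0.0360, 0.0096, 0.0080)
angular accel α = (0.8833, -0.8725, -1.8800)

α = (0.8833, -0.8725, -1.8800)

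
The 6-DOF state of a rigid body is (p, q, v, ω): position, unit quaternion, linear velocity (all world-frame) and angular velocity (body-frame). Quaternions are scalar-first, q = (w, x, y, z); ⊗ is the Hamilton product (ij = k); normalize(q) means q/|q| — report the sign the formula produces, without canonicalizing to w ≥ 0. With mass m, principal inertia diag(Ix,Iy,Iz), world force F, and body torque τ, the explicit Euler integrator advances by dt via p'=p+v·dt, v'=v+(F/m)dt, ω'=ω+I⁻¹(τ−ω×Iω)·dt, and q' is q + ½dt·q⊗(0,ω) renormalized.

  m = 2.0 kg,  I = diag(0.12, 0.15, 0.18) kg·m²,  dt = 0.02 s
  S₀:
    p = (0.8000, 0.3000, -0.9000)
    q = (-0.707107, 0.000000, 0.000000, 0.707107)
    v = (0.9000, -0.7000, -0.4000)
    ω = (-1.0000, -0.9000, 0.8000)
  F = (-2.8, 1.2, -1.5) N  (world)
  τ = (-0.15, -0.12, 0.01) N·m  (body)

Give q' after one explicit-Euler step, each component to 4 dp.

2q̇ = q⊗(0,ω) = (-0.5656856, 1.3435033, -0.0707107, -0.5656856)
q + ½dt·q⊗(0,ω), renormalized = (-0.7127, 0.0134, -0.0007, 0.7014)

q' = (-0.7127, 0.0134, -0.0007, 0.7014)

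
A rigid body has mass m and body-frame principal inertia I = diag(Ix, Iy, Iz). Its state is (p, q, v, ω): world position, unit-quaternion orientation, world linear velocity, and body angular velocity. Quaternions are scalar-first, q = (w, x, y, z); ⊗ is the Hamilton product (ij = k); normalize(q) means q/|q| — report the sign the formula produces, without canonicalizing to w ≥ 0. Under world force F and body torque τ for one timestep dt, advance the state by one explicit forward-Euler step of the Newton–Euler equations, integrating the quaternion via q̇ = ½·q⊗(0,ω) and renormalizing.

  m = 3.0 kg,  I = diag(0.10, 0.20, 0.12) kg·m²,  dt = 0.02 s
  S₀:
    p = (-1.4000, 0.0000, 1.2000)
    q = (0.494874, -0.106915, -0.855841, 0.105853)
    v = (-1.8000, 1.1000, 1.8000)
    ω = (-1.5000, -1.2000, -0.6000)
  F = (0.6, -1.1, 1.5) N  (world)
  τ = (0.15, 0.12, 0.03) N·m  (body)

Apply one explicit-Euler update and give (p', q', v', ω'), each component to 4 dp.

p' = (-1.4360, 0.0220, 1.2360)
q' = (0.4835, -0.1079, -0.8638, 0.0913)
v' = (-1.7960, 1.0927, 1.8100)
ω' = (-1.4585, -1.1862, -0.6250)

a = F/m = (0.2000, -0.3667, 0.5000)
p + v·dt = (-1.4360, 0.0220, 1.2360)
v + (F/m)dt = (-1.7960, 1.0927, 1.8100)
α = I⁻¹(τ − ω×Iω) = (2.0760, 0.6900, -1.2500)
ω' = ω + α·dt = (-1.4585, -1.1862, -0.6250)
2q̇ = q⊗(0,ω) = (-1.1238699, -0.1017828, -0.8167773, -1.4523879)
updated quaternion q' = (0.4835, -0.1079, -0.8638, 0.0913)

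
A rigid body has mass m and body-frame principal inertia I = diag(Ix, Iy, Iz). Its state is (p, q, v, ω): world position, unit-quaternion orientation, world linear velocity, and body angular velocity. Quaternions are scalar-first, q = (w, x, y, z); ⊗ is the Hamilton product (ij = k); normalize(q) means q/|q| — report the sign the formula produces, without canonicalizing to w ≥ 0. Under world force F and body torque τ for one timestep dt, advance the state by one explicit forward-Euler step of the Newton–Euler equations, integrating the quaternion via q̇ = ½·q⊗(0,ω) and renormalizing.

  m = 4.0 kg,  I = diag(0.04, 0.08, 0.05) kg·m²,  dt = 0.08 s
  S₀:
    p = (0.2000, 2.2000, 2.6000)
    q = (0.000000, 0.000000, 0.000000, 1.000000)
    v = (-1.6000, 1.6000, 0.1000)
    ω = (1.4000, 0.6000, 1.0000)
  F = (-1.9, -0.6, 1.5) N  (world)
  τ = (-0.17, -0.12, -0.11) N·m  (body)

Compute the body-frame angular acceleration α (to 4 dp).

gyro term ω×Iω = (-0.0180, -0.0140, 0.0336)
α = I⁻¹(τ − ω×Iω) = (-3.8000, -1.3250, -2.8720)

α = (-3.8000, -1.3250, -2.8720)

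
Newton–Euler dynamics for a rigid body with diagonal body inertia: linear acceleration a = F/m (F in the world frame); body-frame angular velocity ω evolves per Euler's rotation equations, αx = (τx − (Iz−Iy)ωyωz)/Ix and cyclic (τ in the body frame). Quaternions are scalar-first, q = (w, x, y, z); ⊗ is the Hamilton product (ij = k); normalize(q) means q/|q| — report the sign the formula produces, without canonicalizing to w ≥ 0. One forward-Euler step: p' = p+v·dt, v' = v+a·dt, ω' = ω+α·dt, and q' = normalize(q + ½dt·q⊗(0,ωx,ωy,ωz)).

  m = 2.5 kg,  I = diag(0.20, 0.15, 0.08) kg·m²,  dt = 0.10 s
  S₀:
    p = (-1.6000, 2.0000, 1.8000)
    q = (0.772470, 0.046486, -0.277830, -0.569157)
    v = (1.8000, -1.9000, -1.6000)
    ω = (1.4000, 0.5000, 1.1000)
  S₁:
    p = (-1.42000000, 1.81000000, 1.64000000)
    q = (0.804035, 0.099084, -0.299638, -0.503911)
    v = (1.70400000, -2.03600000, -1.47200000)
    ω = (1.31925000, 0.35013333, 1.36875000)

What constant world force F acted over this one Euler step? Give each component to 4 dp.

v₁ − v₀ = (-0.09600000, -0.13600000, 0.12800000)
F = m·Δv/dt = (-2.4000, -3.4000, 3.2000)

F = (-2.4000, -3.4000, 3.2000)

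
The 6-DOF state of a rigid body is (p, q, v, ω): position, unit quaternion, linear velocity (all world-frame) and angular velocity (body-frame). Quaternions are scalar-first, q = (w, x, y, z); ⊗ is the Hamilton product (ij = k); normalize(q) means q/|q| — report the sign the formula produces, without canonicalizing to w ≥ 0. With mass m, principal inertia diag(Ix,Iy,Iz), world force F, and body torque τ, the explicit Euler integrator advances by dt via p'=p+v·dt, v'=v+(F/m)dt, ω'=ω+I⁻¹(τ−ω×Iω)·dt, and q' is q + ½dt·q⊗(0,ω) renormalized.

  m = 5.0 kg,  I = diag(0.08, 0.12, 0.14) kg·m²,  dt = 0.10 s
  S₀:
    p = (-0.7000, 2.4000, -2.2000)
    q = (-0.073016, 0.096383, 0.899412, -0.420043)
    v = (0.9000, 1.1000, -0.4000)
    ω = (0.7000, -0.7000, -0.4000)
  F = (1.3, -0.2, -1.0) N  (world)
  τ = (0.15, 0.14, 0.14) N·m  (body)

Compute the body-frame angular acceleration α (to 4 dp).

ω×(Iω) gyroscopic = (0.0056, 0.0168, -0.0196)
α = I⁻¹(τ − ω×Iω) = (1.8050, 1.0267, 1.1400)

α = (1.8050, 1.0267, 1.1400)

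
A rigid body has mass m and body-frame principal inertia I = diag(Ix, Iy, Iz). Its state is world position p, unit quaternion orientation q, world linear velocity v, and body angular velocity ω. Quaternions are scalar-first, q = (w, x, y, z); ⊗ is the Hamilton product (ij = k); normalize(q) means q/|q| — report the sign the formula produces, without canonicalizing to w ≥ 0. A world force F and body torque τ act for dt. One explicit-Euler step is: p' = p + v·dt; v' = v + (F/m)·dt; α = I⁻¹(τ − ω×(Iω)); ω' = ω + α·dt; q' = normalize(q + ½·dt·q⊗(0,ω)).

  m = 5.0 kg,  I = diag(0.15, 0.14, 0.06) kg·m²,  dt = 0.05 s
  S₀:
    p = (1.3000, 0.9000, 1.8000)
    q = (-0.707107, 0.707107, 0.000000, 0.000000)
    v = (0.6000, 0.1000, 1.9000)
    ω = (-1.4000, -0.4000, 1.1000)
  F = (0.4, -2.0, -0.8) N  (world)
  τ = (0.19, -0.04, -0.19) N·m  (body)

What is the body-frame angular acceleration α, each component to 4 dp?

precession coupling ω×(Iω) = (0.0352, -0.1386, -0.0056)
(τ − ω×Iω)/I = (1.0320, 0.7043, -3.0733)

α = (1.0320, 0.7043, -3.0733)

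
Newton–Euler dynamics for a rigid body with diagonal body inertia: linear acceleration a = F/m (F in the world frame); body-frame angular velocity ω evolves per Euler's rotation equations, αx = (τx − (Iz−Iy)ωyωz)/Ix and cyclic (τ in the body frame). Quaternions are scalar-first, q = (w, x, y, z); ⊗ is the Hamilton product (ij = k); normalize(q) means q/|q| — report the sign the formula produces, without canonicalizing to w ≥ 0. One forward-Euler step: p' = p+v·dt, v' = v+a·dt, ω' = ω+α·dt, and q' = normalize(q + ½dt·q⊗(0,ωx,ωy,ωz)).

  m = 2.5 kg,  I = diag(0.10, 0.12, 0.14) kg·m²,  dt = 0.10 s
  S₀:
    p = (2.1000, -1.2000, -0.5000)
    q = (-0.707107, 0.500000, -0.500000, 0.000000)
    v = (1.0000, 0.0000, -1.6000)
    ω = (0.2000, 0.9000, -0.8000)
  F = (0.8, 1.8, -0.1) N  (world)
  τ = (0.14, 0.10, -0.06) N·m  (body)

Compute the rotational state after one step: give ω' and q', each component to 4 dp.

ω' = (0.3544, 0.9780, -0.8454)
q' = (-0.6883, 0.5120, -0.5109, 0.0557)

angular accel α = (1.5440, 0.7800, -0.4543)
new body rate ω' = (0.3544, 0.9780, -0.8454)
q⊗(0,ω) = (0.3500000, 0.2585786, -0.2363963, 1.1156856)
updated quaternion q' = (-0.6883, 0.5120, -0.5109, 0.0557)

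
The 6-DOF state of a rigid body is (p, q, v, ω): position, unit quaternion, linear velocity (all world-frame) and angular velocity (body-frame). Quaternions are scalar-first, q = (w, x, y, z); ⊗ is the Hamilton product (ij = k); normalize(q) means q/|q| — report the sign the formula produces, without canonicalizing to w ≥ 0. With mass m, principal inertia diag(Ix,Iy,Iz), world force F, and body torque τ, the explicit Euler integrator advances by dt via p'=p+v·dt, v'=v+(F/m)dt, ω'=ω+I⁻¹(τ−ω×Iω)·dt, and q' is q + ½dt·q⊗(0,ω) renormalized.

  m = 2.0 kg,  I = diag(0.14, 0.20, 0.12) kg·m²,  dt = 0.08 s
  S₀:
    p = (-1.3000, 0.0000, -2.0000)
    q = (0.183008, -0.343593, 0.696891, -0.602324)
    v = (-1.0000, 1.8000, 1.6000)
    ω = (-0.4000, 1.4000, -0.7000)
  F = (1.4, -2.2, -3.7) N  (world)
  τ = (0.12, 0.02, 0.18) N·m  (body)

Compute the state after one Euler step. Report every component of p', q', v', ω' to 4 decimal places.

p' = (-1.3800, 0.1440, -1.8720)
q' = (0.1214, -0.3316, 0.7057, -0.6143)
v' = (-0.9440, 1.7120, 1.4520)
ω' = (-0.3762, 1.4058, -0.5576)

α = I⁻¹(τ − ω×Iω) = (0.2971, 0.0720, 1.7800)
ω + α·dt = (-0.3762, 1.4058, -0.5576)
q⊗(0,ω) = (-1.5347114, 0.2822267, 0.2566257, -0.3303794)
q + ½dt·q⊗(0,ω), renormalized = (0.1214, -0.3316, 0.7057, -0.6143)
new position p' = (-1.3800, 0.1440, -1.8720)
v' = v + a·dt = (-0.9440, 1.7120, 1.4520)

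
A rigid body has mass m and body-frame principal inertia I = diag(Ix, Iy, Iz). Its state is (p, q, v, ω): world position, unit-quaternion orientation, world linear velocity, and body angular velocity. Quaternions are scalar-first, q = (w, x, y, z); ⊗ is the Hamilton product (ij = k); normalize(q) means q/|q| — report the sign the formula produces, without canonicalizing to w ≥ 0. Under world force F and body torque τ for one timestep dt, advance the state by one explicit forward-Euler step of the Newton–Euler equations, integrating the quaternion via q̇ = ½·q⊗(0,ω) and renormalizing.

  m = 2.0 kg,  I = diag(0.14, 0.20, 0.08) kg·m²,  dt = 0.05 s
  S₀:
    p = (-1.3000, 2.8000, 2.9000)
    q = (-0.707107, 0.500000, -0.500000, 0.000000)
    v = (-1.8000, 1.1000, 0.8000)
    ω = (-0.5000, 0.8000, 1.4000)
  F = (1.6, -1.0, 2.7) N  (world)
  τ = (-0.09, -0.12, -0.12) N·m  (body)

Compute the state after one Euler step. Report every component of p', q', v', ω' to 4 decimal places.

p' = (-1.3900, 2.8550, 2.9400)
q' = (-0.6902, 0.4909, -0.5312, -0.0210)
v' = (-1.7600, 1.0750, 0.8675)
ω' = (-0.4841, 0.7805, 1.3400)

p + v·dt = (-1.3900, 2.8550, 2.9400)
v + (F/m)dt = (-1.7600, 1.0750, 0.8675)
precession coupling ω×(Iω) = (-0.1344, -0.0420, -0.0240)
α = I⁻¹(τ − ω×Iω) = (0.3171, -0.3900, -1.2000)
new body rate ω' = (-0.4841, 0.7805, 1.3400)
q⊗(0,ω) = (0.6500000, -0.3464465, -1.2656856, -0.8399498)
updated quaternion q' = (-0.6902, 0.4909, -0.5312, -0.0210)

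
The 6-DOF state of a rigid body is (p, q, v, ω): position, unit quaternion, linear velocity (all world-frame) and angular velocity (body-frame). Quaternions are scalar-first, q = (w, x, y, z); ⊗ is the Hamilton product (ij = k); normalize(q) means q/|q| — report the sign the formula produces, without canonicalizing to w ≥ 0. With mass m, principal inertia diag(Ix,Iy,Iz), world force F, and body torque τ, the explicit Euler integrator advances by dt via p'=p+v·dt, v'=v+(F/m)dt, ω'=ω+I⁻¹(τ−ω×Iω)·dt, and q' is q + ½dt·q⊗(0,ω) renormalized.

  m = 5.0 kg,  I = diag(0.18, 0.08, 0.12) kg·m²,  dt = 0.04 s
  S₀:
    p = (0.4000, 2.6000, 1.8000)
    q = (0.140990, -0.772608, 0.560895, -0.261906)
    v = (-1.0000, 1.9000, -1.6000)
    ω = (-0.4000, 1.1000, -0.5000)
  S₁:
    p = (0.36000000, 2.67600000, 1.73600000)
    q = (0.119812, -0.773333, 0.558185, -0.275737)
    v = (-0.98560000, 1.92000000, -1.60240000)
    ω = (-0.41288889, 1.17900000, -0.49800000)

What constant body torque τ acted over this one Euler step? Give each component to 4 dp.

rate change Δω = (-0.01288889, 0.07900000, 0.00200000)
ω₀×(Iω₀) = (-0.0220, 0.0120, 0.0440)
τ = I·(Δω/dt) + ω₀×(Iω₀) = (-0.0800, 0.1700, 0.0500)

τ = (-0.0800, 0.1700, 0.0500)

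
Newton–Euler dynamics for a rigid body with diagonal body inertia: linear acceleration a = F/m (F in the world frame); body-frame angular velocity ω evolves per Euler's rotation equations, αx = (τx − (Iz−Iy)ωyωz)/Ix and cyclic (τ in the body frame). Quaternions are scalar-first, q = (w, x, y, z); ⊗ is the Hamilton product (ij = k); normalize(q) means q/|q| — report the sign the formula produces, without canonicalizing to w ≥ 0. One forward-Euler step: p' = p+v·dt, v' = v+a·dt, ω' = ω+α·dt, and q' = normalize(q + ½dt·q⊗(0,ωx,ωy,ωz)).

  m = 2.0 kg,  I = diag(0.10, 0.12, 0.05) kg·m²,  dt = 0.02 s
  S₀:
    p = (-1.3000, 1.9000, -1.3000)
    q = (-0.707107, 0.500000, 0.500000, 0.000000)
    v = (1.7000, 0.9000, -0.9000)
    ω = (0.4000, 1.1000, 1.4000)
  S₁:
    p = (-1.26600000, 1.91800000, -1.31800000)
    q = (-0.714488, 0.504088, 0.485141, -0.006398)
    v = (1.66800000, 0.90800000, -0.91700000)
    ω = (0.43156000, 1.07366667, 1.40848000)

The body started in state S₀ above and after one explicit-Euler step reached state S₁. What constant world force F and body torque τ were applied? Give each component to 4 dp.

F = (-3.2000, 0.8000, -1.7000)
τ = (0.0500, -0.1300, 0.0300)

Δω = ω₁−ω₀ = (0.03156000, -0.02633333, 0.00848000)
τ = I·(Δω/dt) + ω₀×(Iω₀) = (0.0500, -0.1300, 0.0300)
velocity change Δv = (-0.03200000, 0.00800000, -0.01700000)
F = m·Δv/dt = (-3.2000, 0.8000, -1.7000)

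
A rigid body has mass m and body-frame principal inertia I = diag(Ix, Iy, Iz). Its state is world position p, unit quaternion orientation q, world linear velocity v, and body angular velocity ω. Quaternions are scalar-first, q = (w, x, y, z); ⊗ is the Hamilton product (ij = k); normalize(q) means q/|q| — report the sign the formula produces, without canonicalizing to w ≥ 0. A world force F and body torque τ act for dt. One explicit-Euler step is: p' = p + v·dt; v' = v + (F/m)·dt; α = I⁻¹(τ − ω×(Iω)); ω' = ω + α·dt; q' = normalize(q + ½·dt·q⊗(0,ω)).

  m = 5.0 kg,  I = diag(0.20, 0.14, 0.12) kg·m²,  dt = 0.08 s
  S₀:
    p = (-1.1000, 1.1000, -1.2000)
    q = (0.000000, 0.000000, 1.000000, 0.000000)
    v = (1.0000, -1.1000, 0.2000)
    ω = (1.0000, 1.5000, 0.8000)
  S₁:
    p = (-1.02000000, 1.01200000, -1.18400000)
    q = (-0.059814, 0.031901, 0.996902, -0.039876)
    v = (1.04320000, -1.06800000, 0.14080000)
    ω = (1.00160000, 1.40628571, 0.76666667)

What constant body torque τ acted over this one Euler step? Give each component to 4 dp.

τ = (-0.0200, -0.1000, -0.1400)

rate change Δω = (0.00160000, -0.09371429, -0.03333333)
ω₀×(Iω₀) = (-0.0240, 0.0640, -0.0900)
I·α + gyro = (-0.0200, -0.1000, -0.1400)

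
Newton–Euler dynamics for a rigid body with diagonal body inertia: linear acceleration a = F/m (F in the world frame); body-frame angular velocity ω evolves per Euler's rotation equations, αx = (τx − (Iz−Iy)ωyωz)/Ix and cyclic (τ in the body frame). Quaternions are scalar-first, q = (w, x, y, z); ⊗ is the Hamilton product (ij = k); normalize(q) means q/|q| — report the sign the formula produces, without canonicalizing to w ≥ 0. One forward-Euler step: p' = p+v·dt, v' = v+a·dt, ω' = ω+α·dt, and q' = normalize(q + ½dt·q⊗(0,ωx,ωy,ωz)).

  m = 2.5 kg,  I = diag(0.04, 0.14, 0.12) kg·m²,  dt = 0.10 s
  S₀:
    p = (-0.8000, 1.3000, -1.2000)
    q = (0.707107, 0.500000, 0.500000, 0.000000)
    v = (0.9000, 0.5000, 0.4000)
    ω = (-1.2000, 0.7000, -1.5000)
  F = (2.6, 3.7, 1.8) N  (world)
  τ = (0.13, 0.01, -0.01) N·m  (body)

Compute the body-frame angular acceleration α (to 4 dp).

ω×(Iω) gyroscopic = (0.0210, -0.1440, -0.0840)
(τ − ω×Iω)/I = (2.7250, 1.1000, 0.6167)

α = (2.7250, 1.1000, 0.6167)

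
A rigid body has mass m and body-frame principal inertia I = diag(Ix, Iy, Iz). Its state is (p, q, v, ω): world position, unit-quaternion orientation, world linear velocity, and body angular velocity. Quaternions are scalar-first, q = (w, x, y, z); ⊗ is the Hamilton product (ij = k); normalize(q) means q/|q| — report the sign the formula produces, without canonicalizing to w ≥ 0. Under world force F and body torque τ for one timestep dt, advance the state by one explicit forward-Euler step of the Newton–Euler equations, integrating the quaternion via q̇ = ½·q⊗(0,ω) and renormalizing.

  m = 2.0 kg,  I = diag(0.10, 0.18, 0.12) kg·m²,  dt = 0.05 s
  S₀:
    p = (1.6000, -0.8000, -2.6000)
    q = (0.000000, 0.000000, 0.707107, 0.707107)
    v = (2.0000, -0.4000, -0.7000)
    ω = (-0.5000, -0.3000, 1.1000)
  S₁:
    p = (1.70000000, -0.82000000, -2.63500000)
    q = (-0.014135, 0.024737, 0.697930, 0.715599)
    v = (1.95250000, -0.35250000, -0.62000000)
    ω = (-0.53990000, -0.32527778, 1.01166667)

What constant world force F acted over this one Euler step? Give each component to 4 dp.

velocity change Δv = (-0.04750000, 0.04750000, 0.08000000)
m·(v₁−v₀)/dt = (-1.9000, 1.9000, 3.2000)

F = (-1.9000, 1.9000, 3.2000)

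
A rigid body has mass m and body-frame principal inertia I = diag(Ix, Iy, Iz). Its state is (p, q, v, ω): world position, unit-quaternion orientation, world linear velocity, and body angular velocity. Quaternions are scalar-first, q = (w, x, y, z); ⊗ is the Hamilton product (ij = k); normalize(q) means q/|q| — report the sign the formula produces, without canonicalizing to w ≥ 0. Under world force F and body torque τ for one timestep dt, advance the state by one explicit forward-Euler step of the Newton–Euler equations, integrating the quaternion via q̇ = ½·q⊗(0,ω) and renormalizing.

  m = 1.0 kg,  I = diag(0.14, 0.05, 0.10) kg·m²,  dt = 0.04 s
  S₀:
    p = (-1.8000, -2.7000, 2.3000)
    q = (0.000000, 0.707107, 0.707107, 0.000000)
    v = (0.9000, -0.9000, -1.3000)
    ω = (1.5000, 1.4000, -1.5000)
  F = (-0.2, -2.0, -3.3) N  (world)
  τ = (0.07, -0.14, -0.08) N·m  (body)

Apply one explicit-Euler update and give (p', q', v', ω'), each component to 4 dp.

gyro term ω×Iω = (-0.1050, -0.0900, -0.1890)
α = I⁻¹(τ − ω×Iω) = (1.2500, -1.0000, 1.0900)
ω' = ω + α·dt = (1.5500, 1.3600, -1.4564)
Hamilton product q⊗(0,ω) = (-2.0506103, -1.0606605, 1.0606605, -0.0707107)
q + ½dt·q⊗(0,ω), renormalized = (-0.0410, 0.6850, 0.7274, -0.0014)
a = F/m = (-0.2000, -2.0000, -3.3000)
p + v·dt = (-1.7640, -2.7360, 2.2480)
new velocity v' = (0.8920, -0.9800, -1.4320)

p' = (-1.7640, -2.7360, 2.2480)
q' = (-0.0410, 0.6850, 0.7274, -0.0014)
v' = (0.8920, -0.9800, -1.4320)
ω' = (1.5500, 1.3600, -1.4564)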